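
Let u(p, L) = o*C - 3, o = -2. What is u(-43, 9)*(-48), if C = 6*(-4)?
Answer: -2160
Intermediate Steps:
C = -24
u(p, L) = 45 (u(p, L) = -2*(-24) - 3 = 48 - 3 = 45)
u(-43, 9)*(-48) = 45*(-48) = -2160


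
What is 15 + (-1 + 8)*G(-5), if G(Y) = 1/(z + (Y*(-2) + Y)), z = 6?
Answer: 172/11 ≈ 15.636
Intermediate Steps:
G(Y) = 1/(6 - Y) (G(Y) = 1/(6 + (Y*(-2) + Y)) = 1/(6 + (-2*Y + Y)) = 1/(6 - Y))
15 + (-1 + 8)*G(-5) = 15 + (-1 + 8)*(-1/(-6 - 5)) = 15 + 7*(-1/(-11)) = 15 + 7*(-1*(-1/11)) = 15 + 7*(1/11) = 15 + 7/11 = 172/11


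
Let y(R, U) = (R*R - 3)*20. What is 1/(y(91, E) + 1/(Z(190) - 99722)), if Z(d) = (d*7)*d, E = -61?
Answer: 152978/25327037681 ≈ 6.0401e-6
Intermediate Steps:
Z(d) = 7*d² (Z(d) = (7*d)*d = 7*d²)
y(R, U) = -60 + 20*R² (y(R, U) = (R² - 3)*20 = (-3 + R²)*20 = -60 + 20*R²)
1/(y(91, E) + 1/(Z(190) - 99722)) = 1/((-60 + 20*91²) + 1/(7*190² - 99722)) = 1/((-60 + 20*8281) + 1/(7*36100 - 99722)) = 1/((-60 + 165620) + 1/(252700 - 99722)) = 1/(165560 + 1/152978) = 1/(25327037681/152978) = 152978/25327037681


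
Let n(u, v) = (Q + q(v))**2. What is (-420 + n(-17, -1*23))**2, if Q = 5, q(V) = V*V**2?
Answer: 21878499330302976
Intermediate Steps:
q(V) = V**3
n(u, v) = (5 + v**3)**2
(-420 + n(-17, -1*23))**2 = (-420 + (5 + (-1*23)**3)**2)**2 = (-420 + (5 + (-23)**3)**2)**2 = (-420 + (5 - 12167)**2)**2 = (-420 + (-12162)**2)**2 = (-420 + 147914244)**2 = 147913824**2 = 21878499330302976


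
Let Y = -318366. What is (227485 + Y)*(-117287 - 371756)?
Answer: 44444716883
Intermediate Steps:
(227485 + Y)*(-117287 - 371756) = (227485 - 318366)*(-117287 - 371756) = -90881*(-489043) = 44444716883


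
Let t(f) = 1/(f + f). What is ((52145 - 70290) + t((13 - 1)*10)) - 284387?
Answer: -72607679/240 ≈ -3.0253e+5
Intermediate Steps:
t(f) = 1/(2*f)
((52145 - 70290) + t((13 - 1)*10)) - 284387 = ((52145 - 70290) + 1/(2*(((13 - 1)*10)))) - 284387 = (-18145 + 1/(2*((12*10)))) - 284387 = (-18145 + (1/2)/120) - 284387 = (-18145 + (1/2)*(1/120)) - 284387 = (-18145 + 1/240) - 284387 = -4354799/240 - 284387 = -72607679/240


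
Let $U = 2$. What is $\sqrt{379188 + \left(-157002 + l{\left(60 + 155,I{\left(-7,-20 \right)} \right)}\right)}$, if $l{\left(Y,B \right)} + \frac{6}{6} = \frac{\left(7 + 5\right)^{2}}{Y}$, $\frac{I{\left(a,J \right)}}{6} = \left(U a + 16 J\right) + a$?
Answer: $\frac{\sqrt{10270532585}}{215} \approx 471.37$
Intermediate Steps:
$I{\left(a,J \right)} = 18 a + 96 J$ ($I{\left(a,J \right)} = 6 \left(\left(2 a + 16 J\right) + a\right) = 6 \left(3 a + 16 J\right) = 18 a + 96 J$)
$l{\left(Y,B \right)} = -1 + \frac{144}{Y}$ ($l{\left(Y,B \right)} = -1 + \frac{\left(7 + 5\right)^{2}}{Y} = -1 + \frac{12^{2}}{Y} = -1 + \frac{144}{Y}$)
$\sqrt{379188 + \left(-157002 + l{\left(60 + 155,I{\left(-7,-20 \right)} \right)}\right)} = \sqrt{379188 - \left(157002 - \frac{144 - \left(60 + 155\right)}{60 + 155}\right)} = \sqrt{379188 - \left(157002 - \frac{144 - 215}{215}\right)} = \sqrt{379188 + \left(-157002 + \frac{1}{215} \left(-71\right)\right)} = \sqrt{379188 - \frac{33755501}{215}} = \sqrt{\frac{47769919}{215}} = \frac{\sqrt{10270532585}}{215}$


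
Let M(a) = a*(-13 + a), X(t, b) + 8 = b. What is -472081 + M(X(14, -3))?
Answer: -471817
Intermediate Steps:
X(t, b) = -8 + b
-472081 + M(X(14, -3)) = -472081 + (-8 - 3)*(-13 + (-8 - 3)) = -472081 - 11*(-13 - 11) = -472081 - 11*(-24) = -472081 + 264 = -471817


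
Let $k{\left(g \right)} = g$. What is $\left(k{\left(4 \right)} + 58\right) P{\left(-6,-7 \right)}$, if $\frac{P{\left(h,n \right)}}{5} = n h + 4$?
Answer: $14260$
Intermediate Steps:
$P{\left(h,n \right)} = 20 + 5 h n$ ($P{\left(h,n \right)} = 5 \left(n h + 4\right) = 5 \left(h n + 4\right) = 5 \left(4 + h n\right) = 20 + 5 h n$)
$\left(k{\left(4 \right)} + 58\right) P{\left(-6,-7 \right)} = \left(4 + 58\right) \left(20 + 5 \left(-6\right) \left(-7\right)\right) = 62 \left(20 + 210\right) = 62 \cdot 230 = 14260$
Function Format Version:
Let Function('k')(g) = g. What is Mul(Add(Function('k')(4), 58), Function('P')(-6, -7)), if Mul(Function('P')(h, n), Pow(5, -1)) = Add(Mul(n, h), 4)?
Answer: 14260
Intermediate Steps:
Function('P')(h, n) = Add(20, Mul(5, h, n)) (Function('P')(h, n) = Mul(5, Add(Mul(n, h), 4)) = Mul(5, Add(Mul(h, n), 4)) = Mul(5, Add(4, Mul(h, n))) = Add(20, Mul(5, h, n)))
Mul(Add(Function('k')(4), 58), Function('P')(-6, -7)) = Mul(Add(4, 58), Add(20, Mul(5, -6, -7))) = Mul(62, Add(20, 210)) = Mul(62, 230) = 14260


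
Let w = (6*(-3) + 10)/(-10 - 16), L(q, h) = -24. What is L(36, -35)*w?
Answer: -96/13 ≈ -7.3846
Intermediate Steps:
w = 4/13 (w = (-18 + 10)/(-26) = -8*(-1/26) = 4/13 ≈ 0.30769)
L(36, -35)*w = -24*4/13 = -96/13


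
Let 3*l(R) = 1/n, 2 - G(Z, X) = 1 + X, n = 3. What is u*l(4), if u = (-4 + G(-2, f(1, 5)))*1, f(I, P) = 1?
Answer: -4/9 ≈ -0.44444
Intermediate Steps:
G(Z, X) = 1 - X (G(Z, X) = 2 - (1 + X) = 2 + (-1 - X) = 1 - X)
u = -4 (u = (-4 + (1 - 1*1))*1 = (-4 + (1 - 1))*1 = (-4 + 0)*1 = -4*1 = -4)
l(R) = ⅑ (l(R) = (⅓)/3 = (⅓)*(⅓) = ⅑)
u*l(4) = -4*⅑ = -4/9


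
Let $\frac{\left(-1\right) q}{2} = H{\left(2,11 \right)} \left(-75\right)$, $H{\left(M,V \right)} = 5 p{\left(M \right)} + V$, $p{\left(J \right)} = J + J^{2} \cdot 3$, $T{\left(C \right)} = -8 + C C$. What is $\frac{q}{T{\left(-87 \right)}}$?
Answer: $\frac{12150}{7561} \approx 1.6069$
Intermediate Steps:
$T{\left(C \right)} = -8 + C^{2}$
$p{\left(J \right)} = J + 3 J^{2}$
$H{\left(M,V \right)} = V + 5 M \left(1 + 3 M\right)$ ($H{\left(M,V \right)} = 5 M \left(1 + 3 M\right) + V = V + 5 M \left(1 + 3 M\right)$)
$q = 12150$ ($q = - 2 \left(11 + 5 \cdot 2 \left(1 + 3 \cdot 2\right)\right) \left(-75\right) = - 2 \left(11 + 5 \cdot 2 \left(1 + 6\right)\right) \left(-75\right) = - 2 \left(11 + 5 \cdot 2 \cdot 7\right) \left(-75\right) = - 2 \left(11 + 70\right) \left(-75\right) = - 2 \cdot 81 \left(-75\right) = \left(-2\right) \left(-6075\right) = 12150$)
$\frac{q}{T{\left(-87 \right)}} = \frac{12150}{-8 + \left(-87\right)^{2}} = \frac{12150}{-8 + 7569} = \frac{12150}{7561}$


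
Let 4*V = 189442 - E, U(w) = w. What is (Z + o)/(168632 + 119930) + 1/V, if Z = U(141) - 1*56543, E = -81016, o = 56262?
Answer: -9177468/19510975349 ≈ -0.00047037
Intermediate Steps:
V = 135229/2 (V = (189442 - 1*(-81016))/4 = (189442 + 81016)/4 = (¼)*270458 = 135229/2 ≈ 67615.)
Z = -56402 (Z = 141 - 1*56543 = 141 - 56543 = -56402)
(Z + o)/(168632 + 119930) + 1/V = (-56402 + 56262)/(168632 + 119930) + 1/(135229/2) = -140/288562 + 2/135229 = -140*1/288562 + 2/135229 = -70/144281 + 2/135229 = -9177468/19510975349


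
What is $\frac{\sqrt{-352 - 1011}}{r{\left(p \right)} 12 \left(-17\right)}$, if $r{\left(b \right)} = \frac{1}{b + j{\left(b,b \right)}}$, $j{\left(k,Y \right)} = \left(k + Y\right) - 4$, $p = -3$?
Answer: $\frac{13 i \sqrt{1363}}{204} \approx 2.3527 i$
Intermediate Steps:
$j{\left(k,Y \right)} = -4 + Y + k$ ($j{\left(k,Y \right)} = \left(Y + k\right) - 4 = -4 + Y + k$)
$r{\left(b \right)} = \frac{1}{-4 + 3 b}$ ($r{\left(b \right)} = \frac{1}{b + \left(-4 + b + b\right)} = \frac{1}{b + \left(-4 + 2 b\right)} = \frac{1}{-4 + 3 b}$)
$\frac{\sqrt{-352 - 1011}}{r{\left(p \right)} 12 \left(-17\right)} = \frac{\sqrt{-352 - 1011}}{\frac{1}{-4 + 3 \left(-3\right)} 12 \left(-17\right)} = \frac{\sqrt{-1363}}{\frac{1}{-4 - 9} \cdot 12 \left(-17\right)} = \frac{i \sqrt{1363}}{\frac{1}{-13} \cdot 12 \left(-17\right)} = \frac{i \sqrt{1363}}{\left(- \frac{1}{13}\right) 12 \left(-17\right)} = \frac{i \sqrt{1363}}{\left(- \frac{12}{13}\right) \left(-17\right)} = \frac{i \sqrt{1363}}{\frac{204}{13}} = i \sqrt{1363} \cdot \frac{13}{204} = \frac{13 i \sqrt{1363}}{204}$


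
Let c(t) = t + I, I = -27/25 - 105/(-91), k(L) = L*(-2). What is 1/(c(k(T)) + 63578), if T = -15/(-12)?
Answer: 650/41324123 ≈ 1.5729e-5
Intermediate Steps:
T = 5/4 (T = -15*(-1/12) = 5/4 ≈ 1.2500)
k(L) = -2*L
I = 24/325 (I = -27*1/25 - 105*(-1/91) = -27/25 + 15/13 = 24/325 ≈ 0.073846)
c(t) = 24/325 + t (c(t) = t + 24/325 = 24/325 + t)
1/(c(k(T)) + 63578) = 1/((24/325 - 2*5/4) + 63578) = 1/((24/325 - 5/2) + 63578) = 1/(-1577/650 + 63578) = 1/(41324123/650) = 650/41324123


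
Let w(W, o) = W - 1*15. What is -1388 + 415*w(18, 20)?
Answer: -143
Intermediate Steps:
w(W, o) = -15 + W (w(W, o) = W - 15 = -15 + W)
-1388 + 415*w(18, 20) = -1388 + 415*(-15 + 18) = -1388 + 415*3 = -1388 + 1245 = -143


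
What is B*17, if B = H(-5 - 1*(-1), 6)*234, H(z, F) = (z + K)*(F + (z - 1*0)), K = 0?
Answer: -31824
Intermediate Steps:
H(z, F) = z*(F + z) (H(z, F) = (z + 0)*(F + (z - 1*0)) = z*(F + (z + 0)) = z*(F + z))
B = -1872 (B = ((-5 - 1*(-1))*(6 + (-5 - 1*(-1))))*234 = ((-5 + 1)*(6 + (-5 + 1)))*234 = -4*(6 - 4)*234 = -4*2*234 = -8*234 = -1872)
B*17 = -1872*17 = -31824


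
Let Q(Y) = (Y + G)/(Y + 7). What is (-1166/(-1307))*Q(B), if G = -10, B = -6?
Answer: -18656/1307 ≈ -14.274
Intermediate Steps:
Q(Y) = (-10 + Y)/(7 + Y) (Q(Y) = (Y - 10)/(Y + 7) = (-10 + Y)/(7 + Y))
(-1166/(-1307))*Q(B) = (-1166/(-1307))*((-10 - 6)/(7 - 6)) = (-1166*(-1/1307))*(-16/1) = 1166*(1*(-16))/1307 = (1166/1307)*(-16) = -18656/1307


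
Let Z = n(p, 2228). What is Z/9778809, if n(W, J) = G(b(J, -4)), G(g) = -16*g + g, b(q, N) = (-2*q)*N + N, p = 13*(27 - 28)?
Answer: -89100/3259603 ≈ -0.027335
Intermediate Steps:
p = -13 (p = 13*(-1) = -13)
b(q, N) = N - 2*N*q (b(q, N) = -2*N*q + N = N - 2*N*q)
G(g) = -15*g
n(W, J) = 60 - 120*J (n(W, J) = -(-60)*(1 - 2*J) = -15*(-4 + 8*J) = 60 - 120*J)
Z = -267300 (Z = 60 - 120*2228 = 60 - 267360 = -267300)
Z/9778809 = -267300/9778809 = -267300*1/9778809 = -89100/3259603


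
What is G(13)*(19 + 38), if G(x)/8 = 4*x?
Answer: 23712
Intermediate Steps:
G(x) = 32*x (G(x) = 8*(4*x) = 32*x)
G(13)*(19 + 38) = (32*13)*(19 + 38) = 416*57 = 23712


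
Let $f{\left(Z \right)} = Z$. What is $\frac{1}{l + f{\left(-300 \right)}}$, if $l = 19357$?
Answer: $\frac{1}{19057} \approx 5.2474 \cdot 10^{-5}$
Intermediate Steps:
$\frac{1}{l + f{\left(-300 \right)}} = \frac{1}{19357 - 300} = \frac{1}{19057}$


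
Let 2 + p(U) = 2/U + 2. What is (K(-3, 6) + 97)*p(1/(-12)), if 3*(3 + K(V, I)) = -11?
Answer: -2168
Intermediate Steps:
K(V, I) = -20/3 (K(V, I) = -3 + (⅓)*(-11) = -3 - 11/3 = -20/3)
p(U) = 2/U (p(U) = -2 + (2/U + 2) = -2 + (2 + 2/U) = 2/U)
(K(-3, 6) + 97)*p(1/(-12)) = (-20/3 + 97)*(2/(1/(-12))) = 271*(2/(-1/12))/3 = 271*(2*(-12))/3 = (271/3)*(-24) = -2168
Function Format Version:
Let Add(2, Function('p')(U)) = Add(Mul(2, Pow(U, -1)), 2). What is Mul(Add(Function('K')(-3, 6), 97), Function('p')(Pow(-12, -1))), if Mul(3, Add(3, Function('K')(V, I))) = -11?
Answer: -2168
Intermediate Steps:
Function('K')(V, I) = Rational(-20, 3) (Function('K')(V, I) = Add(-3, Mul(Rational(1, 3), -11)) = Add(-3, Rational(-11, 3)) = Rational(-20, 3))
Function('p')(U) = Mul(2, Pow(U, -1)) (Function('p')(U) = Add(-2, Add(Mul(2, Pow(U, -1)), 2)) = Add(-2, Add(2, Mul(2, Pow(U, -1)))) = Mul(2, Pow(U, -1)))
Mul(Add(Function('K')(-3, 6), 97), Function('p')(Pow(-12, -1))) = Mul(Add(Rational(-20, 3), 97), Mul(2, Pow(Pow(-12, -1), -1))) = Mul(Rational(271, 3), Mul(2, Pow(Rational(-1, 12), -1))) = Mul(Rational(271, 3), Mul(2, -12)) = Mul(Rational(271, 3), -24) = -2168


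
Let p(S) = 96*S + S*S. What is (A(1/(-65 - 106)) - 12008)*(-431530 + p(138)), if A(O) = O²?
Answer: 140182812843626/29241 ≈ 4.7940e+9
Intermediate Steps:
p(S) = S² + 96*S (p(S) = 96*S + S² = S² + 96*S)
(A(1/(-65 - 106)) - 12008)*(-431530 + p(138)) = ((1/(-65 - 106))² - 12008)*(-431530 + 138*(96 + 138)) = ((1/(-171))² - 12008)*(-431530 + 138*234) = ((-1/171)² - 12008)*(-431530 + 32292) = (1/29241 - 12008)*(-399238) = -351125927/29241*(-399238) = 140182812843626/29241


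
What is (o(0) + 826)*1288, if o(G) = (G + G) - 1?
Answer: 1062600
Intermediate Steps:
o(G) = -1 + 2*G (o(G) = 2*G - 1 = -1 + 2*G)
(o(0) + 826)*1288 = ((-1 + 2*0) + 826)*1288 = ((-1 + 0) + 826)*1288 = (-1 + 826)*1288 = 825*1288 = 1062600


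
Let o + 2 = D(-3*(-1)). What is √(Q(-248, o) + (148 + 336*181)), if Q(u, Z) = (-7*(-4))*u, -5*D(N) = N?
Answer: 2*√13505 ≈ 232.42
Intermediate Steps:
D(N) = -N/5
o = -13/5 (o = -2 - (-3)*(-1)/5 = -2 - ⅕*3 = -2 - ⅗ = -13/5 ≈ -2.6000)
Q(u, Z) = 28*u
√(Q(-248, o) + (148 + 336*181)) = √(28*(-248) + (148 + 336*181)) = √(-6944 + (148 + 60816)) = √(-6944 + 60964) = √54020 = 2*√13505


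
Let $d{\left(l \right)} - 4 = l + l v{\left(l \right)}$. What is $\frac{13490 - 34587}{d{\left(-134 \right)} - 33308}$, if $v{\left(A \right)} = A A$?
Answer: $\frac{21097}{2439542} \approx 0.0086479$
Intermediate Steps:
$v{\left(A \right)} = A^{2}$
$d{\left(l \right)} = 4 + l + l^{3}$ ($d{\left(l \right)} = 4 + \left(l + l l^{2}\right) = 4 + \left(l + l^{3}\right) = 4 + l + l^{3}$)
$\frac{13490 - 34587}{d{\left(-134 \right)} - 33308} = \frac{13490 - 34587}{\left(4 - 134 + \left(-134\right)^{3}\right) - 33308} = - \frac{21097}{\left(4 - 134 - 2406104\right) - 33308} = - \frac{21097}{-2406234 - 33308} = - \frac{21097}{-2439542} = \left(-21097\right) \left(- \frac{1}{2439542}\right) = \frac{21097}{2439542}$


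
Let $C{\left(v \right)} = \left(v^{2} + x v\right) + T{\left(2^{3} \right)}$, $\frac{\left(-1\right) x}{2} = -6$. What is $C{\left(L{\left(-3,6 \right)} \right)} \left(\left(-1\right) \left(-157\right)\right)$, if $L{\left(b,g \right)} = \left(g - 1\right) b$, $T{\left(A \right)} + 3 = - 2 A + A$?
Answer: $5338$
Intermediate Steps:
$x = 12$ ($x = \left(-2\right) \left(-6\right) = 12$)
$T{\left(A \right)} = -3 - A$ ($T{\left(A \right)} = -3 + \left(- 2 A + A\right) = -3 - A$)
$L{\left(b,g \right)} = b \left(-1 + g\right)$ ($L{\left(b,g \right)} = \left(-1 + g\right) b = b \left(-1 + g\right)$)
$C{\left(v \right)} = -11 + v^{2} + 12 v$ ($C{\left(v \right)} = \left(v^{2} + 12 v\right) - 11 = -11 + v^{2} + 12 v$)
$C{\left(L{\left(-3,6 \right)} \right)} \left(\left(-1\right) \left(-157\right)\right) = \left(-11 + \left(- 3 \left(-1 + 6\right)\right)^{2} + 12 \left(- 3 \left(-1 + 6\right)\right)\right) \left(\left(-1\right) \left(-157\right)\right) = \left(-11 + \left(\left(-3\right) 5\right)^{2} + 12 \left(\left(-3\right) 5\right)\right) 157 = \left(-11 + \left(-15\right)^{2} + 12 \left(-15\right)\right) 157 = \left(-11 + 225 - 180\right) 157 = 34 \cdot 157 = 5338$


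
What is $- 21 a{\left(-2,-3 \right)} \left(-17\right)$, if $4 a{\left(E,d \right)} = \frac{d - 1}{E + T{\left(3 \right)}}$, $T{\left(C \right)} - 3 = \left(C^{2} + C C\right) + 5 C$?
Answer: $- \frac{21}{2} \approx -10.5$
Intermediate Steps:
$T{\left(C \right)} = 3 + 2 C^{2} + 5 C$ ($T{\left(C \right)} = 3 + \left(\left(C^{2} + C C\right) + 5 C\right) = 3 + \left(\left(C^{2} + C^{2}\right) + 5 C\right) = 3 + \left(2 C^{2} + 5 C\right) = 3 + 2 C^{2} + 5 C$)
$a{\left(E,d \right)} = \frac{-1 + d}{4 \left(36 + E\right)}$ ($a{\left(E,d \right)} = \frac{\left(d - 1\right) \frac{1}{E + \left(3 + 2 \cdot 3^{2} + 5 \cdot 3\right)}}{4} = \frac{\left(-1 + d\right) \frac{1}{E + \left(3 + 2 \cdot 9 + 15\right)}}{4} = \frac{\left(-1 + d\right) \frac{1}{E + \left(3 + 18 + 15\right)}}{4} = \frac{\left(-1 + d\right) \frac{1}{E + 36}}{4} = \frac{\left(-1 + d\right) \frac{1}{36 + E}}{4} = \frac{\frac{1}{36 + E} \left(-1 + d\right)}{4} = \frac{-1 + d}{4 \left(36 + E\right)}$)
$- 21 a{\left(-2,-3 \right)} \left(-17\right) = - 21 \frac{-1 - 3}{4 \left(36 - 2\right)} \left(-17\right) = - 21 \cdot \frac{1}{4} \cdot \frac{1}{34} \left(-4\right) \left(-17\right) = \left(-21\right) \left(- \frac{1}{34}\right) \left(-17\right) = \frac{21}{34} \left(-17\right) = - \frac{21}{2}$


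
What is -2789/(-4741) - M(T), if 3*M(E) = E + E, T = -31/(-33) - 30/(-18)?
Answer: -49031/42669 ≈ -1.1491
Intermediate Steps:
T = 86/33 (T = -31*(-1/33) - 30*(-1/18) = 31/33 + 5/3 = 86/33 ≈ 2.6061)
M(E) = 2*E/3 (M(E) = (E + E)/3 = (2*E)/3 = 2*E/3)
-2789/(-4741) - M(T) = -2789/(-4741) - 2*86/(3*33) = -2789*(-1/4741) - 1*172/99 = 2789/4741 - 172/99 = -49031/42669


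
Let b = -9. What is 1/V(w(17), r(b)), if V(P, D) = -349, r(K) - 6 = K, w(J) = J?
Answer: -1/349 ≈ -0.0028653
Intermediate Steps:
r(K) = 6 + K
1/V(w(17), r(b)) = 1/(-349) = -1/349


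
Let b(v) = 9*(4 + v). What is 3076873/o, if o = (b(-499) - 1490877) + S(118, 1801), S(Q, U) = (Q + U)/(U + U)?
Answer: -11082896546/5386183945 ≈ -2.0577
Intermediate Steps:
S(Q, U) = (Q + U)/(2*U) (S(Q, U) = (Q + U)/((2*U)) = (Q + U)*(1/(2*U)) = (Q + U)/(2*U))
b(v) = 36 + 9*v
o = -5386183945/3602 (o = ((36 + 9*(-499)) - 1490877) + (½)*(118 + 1801)/1801 = ((36 - 4491) - 1490877) + (½)*(1/1801)*1919 = (-4455 - 1490877) + 1919/3602 = -1495332 + 1919/3602 = -5386183945/3602 ≈ -1.4953e+6)
3076873/o = 3076873/(-5386183945/3602) = 3076873*(-3602/5386183945) = -11082896546/5386183945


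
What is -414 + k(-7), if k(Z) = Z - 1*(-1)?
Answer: -420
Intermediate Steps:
k(Z) = 1 + Z (k(Z) = Z + 1 = 1 + Z)
-414 + k(-7) = -414 + (1 - 7) = -414 - 6 = -420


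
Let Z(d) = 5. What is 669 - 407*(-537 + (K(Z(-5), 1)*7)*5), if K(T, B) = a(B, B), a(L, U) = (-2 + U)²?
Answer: 204983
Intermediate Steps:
K(T, B) = (-2 + B)²
669 - 407*(-537 + (K(Z(-5), 1)*7)*5) = 669 - 407*(-537 + ((-2 + 1)²*7)*5) = 669 - 407*(-537 + ((-1)²*7)*5) = 669 - 407*(-537 + (1*7)*5) = 669 - 407*(-537 + 7*5) = 669 - 407*(-537 + 35) = 669 - 407*(-502) = 669 + 204314 = 204983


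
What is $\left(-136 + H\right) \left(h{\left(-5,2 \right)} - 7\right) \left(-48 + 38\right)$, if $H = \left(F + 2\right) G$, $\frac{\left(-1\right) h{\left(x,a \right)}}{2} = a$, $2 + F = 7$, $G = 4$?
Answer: $-11880$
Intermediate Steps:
$F = 5$ ($F = -2 + 7 = 5$)
$h{\left(x,a \right)} = - 2 a$
$H = 28$ ($H = \left(5 + 2\right) 4 = 7 \cdot 4 = 28$)
$\left(-136 + H\right) \left(h{\left(-5,2 \right)} - 7\right) \left(-48 + 38\right) = \left(-136 + 28\right) \left(\left(-2\right) 2 - 7\right) \left(-48 + 38\right) = - 108 \left(-4 - 7\right) \left(-10\right) = - 108 \left(\left(-11\right) \left(-10\right)\right) = \left(-108\right) 110 = -11880$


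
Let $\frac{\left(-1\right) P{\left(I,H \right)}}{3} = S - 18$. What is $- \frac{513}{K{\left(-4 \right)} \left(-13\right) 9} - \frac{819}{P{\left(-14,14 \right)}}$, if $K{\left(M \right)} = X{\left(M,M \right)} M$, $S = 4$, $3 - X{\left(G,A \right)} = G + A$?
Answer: $- \frac{11211}{572} \approx -19.6$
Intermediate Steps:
$X{\left(G,A \right)} = 3 - A - G$ ($X{\left(G,A \right)} = 3 - \left(G + A\right) = 3 - \left(A + G\right) = 3 - A - G$)
$K{\left(M \right)} = M \left(3 - 2 M\right)$ ($K{\left(M \right)} = \left(3 - M - M\right) M = \left(3 - 2 M\right) M = M \left(3 - 2 M\right)$)
$P{\left(I,H \right)} = 42$ ($P{\left(I,H \right)} = - 3 \left(4 - 18\right) = \left(-3\right) \left(-14\right) = 42$)
$- \frac{513}{K{\left(-4 \right)} \left(-13\right) 9} - \frac{819}{P{\left(-14,14 \right)}} = - \frac{513}{- 4 \left(3 - -8\right) \left(-13\right) 9} - \frac{819}{42} = - \frac{513}{- 4 \left(3 + 8\right) \left(-13\right) 9} - \frac{39}{2} = - \frac{513}{\left(-4\right) 11 \left(-13\right) 9} - \frac{39}{2} = - \frac{513}{\left(-44\right) \left(-13\right) 9} - \frac{39}{2} = - \frac{513}{572 \cdot 9} - \frac{39}{2} = - \frac{513}{5148} - \frac{39}{2} = \left(-513\right) \frac{1}{5148} - \frac{39}{2} = - \frac{57}{572} - \frac{39}{2} = - \frac{11211}{572}$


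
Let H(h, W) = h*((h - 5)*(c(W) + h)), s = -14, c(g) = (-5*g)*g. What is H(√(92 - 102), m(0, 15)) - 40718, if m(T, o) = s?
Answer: -30868 + 4890*I*√10 ≈ -30868.0 + 15464.0*I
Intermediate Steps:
c(g) = -5*g²
m(T, o) = -14
H(h, W) = h*(-5 + h)*(h - 5*W²) (H(h, W) = h*((h - 5)*(-5*W² + h)) = h*((-5 + h)*(h - 5*W²)) = h*(-5 + h)*(h - 5*W²))
H(√(92 - 102), m(0, 15)) - 40718 = √(92 - 102)*((√(92 - 102))² - 5*√(92 - 102) + 25*(-14)² - 5*√(92 - 102)*(-14)²) - 40718 = √(-10)*((√(-10))² - 5*I*√10 + 25*196 - 5*√(-10)*196) - 40718 = (I*√10)*((I*√10)² - 5*I*√10 + 4900 - 5*I*√10*196) - 40718 = (I*√10)*(-10 - 5*I*√10 + 4900 - 980*I*√10) - 40718 = (I*√10)*(4890 - 985*I*√10) - 40718 = I*√10*(4890 - 985*I*√10) - 40718 = -40718 + I*√10*(4890 - 985*I*√10)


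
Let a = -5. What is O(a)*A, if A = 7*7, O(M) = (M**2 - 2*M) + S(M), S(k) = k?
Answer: 1470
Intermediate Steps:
O(M) = M**2 - M (O(M) = (M**2 - 2*M) + M = M**2 - M)
A = 49
O(a)*A = -5*(-1 - 5)*49 = -5*(-6)*49 = 30*49 = 1470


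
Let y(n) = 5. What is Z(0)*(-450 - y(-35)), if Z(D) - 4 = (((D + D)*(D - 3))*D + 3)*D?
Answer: -1820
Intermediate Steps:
Z(D) = 4 + D*(3 + 2*D²*(-3 + D)) (Z(D) = 4 + (((D + D)*(D - 3))*D + 3)*D = 4 + (((2*D)*(-3 + D))*D + 3)*D = 4 + ((2*D*(-3 + D))*D + 3)*D = 4 + (2*D²*(-3 + D) + 3)*D = 4 + (3 + 2*D²*(-3 + D))*D = 4 + D*(3 + 2*D²*(-3 + D)))
Z(0)*(-450 - y(-35)) = (4 - 6*0³ + 2*0⁴ + 3*0)*(-450 - 1*5) = (4 - 6*0 + 2*0 + 0)*(-450 - 5) = (4 + 0 + 0 + 0)*(-455) = 4*(-455) = -1820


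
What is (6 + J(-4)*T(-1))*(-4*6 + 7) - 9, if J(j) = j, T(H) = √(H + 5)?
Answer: 25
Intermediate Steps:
T(H) = √(5 + H)
(6 + J(-4)*T(-1))*(-4*6 + 7) - 9 = (6 - 4*√(5 - 1))*(-4*6 + 7) - 9 = (6 - 4*√4)*(-24 + 7) - 9 = (6 - 4*2)*(-17) - 9 = (6 - 8)*(-17) - 9 = -2*(-17) - 9 = 34 - 9 = 25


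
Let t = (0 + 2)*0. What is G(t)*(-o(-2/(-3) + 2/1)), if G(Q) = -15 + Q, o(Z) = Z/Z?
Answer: 15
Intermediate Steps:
t = 0 (t = 2*0 = 0)
o(Z) = 1
G(t)*(-o(-2/(-3) + 2/1)) = (-15 + 0)*(-1*1) = -15*(-1) = 15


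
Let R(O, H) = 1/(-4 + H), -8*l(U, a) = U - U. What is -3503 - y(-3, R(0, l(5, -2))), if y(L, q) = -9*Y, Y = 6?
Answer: -3449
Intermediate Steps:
l(U, a) = 0 (l(U, a) = -(U - U)/8 = -1/8*0 = 0)
y(L, q) = -54 (y(L, q) = -9*6 = -54)
-3503 - y(-3, R(0, l(5, -2))) = -3503 - 1*(-54) = -3503 + 54 = -3449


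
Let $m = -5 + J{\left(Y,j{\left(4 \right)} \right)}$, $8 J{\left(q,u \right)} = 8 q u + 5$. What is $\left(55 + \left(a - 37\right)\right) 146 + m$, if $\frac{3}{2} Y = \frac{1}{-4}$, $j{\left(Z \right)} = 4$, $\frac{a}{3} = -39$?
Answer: $- \frac{347017}{24} \approx -14459.0$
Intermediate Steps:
$a = -117$ ($a = 3 \left(-39\right) = -117$)
$Y = - \frac{1}{6}$ ($Y = \frac{2}{3 \left(-4\right)} = \frac{2}{3} \left(- \frac{1}{4}\right) = - \frac{1}{6} \approx -0.16667$)
$J{\left(q,u \right)} = \frac{5}{8} + q u$ ($J{\left(q,u \right)} = \frac{8 q u + 5}{8} = \frac{5 + 8 q u}{8} = \frac{5}{8} + q u$)
$m = - \frac{121}{24}$ ($m = -5 + \left(\frac{5}{8} - \frac{2}{3}\right) = -5 - \frac{1}{24} = - \frac{121}{24} \approx -5.0417$)
$\left(55 + \left(a - 37\right)\right) 146 + m = \left(55 - 154\right) 146 - \frac{121}{24} = \left(-99\right) 146 - \frac{121}{24} = -14454 - \frac{121}{24} = - \frac{347017}{24}$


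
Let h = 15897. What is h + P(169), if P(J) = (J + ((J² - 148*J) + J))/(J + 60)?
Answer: 3644300/229 ≈ 15914.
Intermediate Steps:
P(J) = (J² - 146*J)/(60 + J) (P(J) = (J + (J² - 147*J))/(60 + J) = (J² - 146*J)/(60 + J))
h + P(169) = 15897 + 169*(-146 + 169)/(60 + 169) = 15897 + 169*23/229 = 15897 + 169*(1/229)*23 = 15897 + 3887/229 = 3644300/229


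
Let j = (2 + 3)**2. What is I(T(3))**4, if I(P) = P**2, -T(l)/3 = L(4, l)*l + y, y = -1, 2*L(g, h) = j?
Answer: 5291184662917065441/256 ≈ 2.0669e+16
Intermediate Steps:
j = 25 (j = 5**2 = 25)
L(g, h) = 25/2 (L(g, h) = (1/2)*25 = 25/2)
T(l) = 3 - 75*l/2 (T(l) = -3*(25*l/2 - 1) = -3*(-1 + 25*l/2) = 3 - 75*l/2)
I(T(3))**4 = ((3 - 75/2*3)**2)**4 = ((3 - 225/2)**2)**4 = ((-219/2)**2)**4 = (47961/4)**4 = 5291184662917065441/256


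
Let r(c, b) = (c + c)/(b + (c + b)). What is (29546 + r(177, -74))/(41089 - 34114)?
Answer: 857188/202275 ≈ 4.2377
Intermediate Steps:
r(c, b) = 2*c/(c + 2*b) (r(c, b) = (2*c)/(b + (b + c)) = (2*c)/(c + 2*b) = 2*c/(c + 2*b))
(29546 + r(177, -74))/(41089 - 34114) = (29546 + 2*177/(177 + 2*(-74)))/(41089 - 34114) = (29546 + 2*177/(177 - 148))/6975 = (29546 + 2*177/29)*(1/6975) = (29546 + 2*177*(1/29))*(1/6975) = (29546 + 354/29)*(1/6975) = (857188/29)*(1/6975) = 857188/202275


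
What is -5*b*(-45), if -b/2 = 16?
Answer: -7200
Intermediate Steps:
b = -32 (b = -2*16 = -32)
-5*b*(-45) = -5*(-32)*(-45) = 160*(-45) = -7200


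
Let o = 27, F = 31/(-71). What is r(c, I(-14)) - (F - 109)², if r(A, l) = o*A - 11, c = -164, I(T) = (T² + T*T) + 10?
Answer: -82749899/5041 ≈ -16415.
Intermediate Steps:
I(T) = 10 + 2*T² (I(T) = (T² + T²) + 10 = 2*T² + 10 = 10 + 2*T²)
F = -31/71 (F = 31*(-1/71) = -31/71 ≈ -0.43662)
r(A, l) = -11 + 27*A (r(A, l) = 27*A - 11 = -11 + 27*A)
r(c, I(-14)) - (F - 109)² = (-11 + 27*(-164)) - (-31/71 - 109)² = (-11 - 4428) - (-7770/71)² = -4439 - 1*60372900/5041 = -4439 - 60372900/5041 = -82749899/5041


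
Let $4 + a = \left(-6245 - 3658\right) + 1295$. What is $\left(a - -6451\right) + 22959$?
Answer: $20798$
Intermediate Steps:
$a = -8612$ ($a = -4 + \left(\left(-6245 - 3658\right) + 1295\right) = -4 + \left(-9903 + 1295\right) = -4 - 8608 = -8612$)
$\left(a - -6451\right) + 22959 = \left(-8612 - -6451\right) + 22959 = \left(-8612 + \left(8446 - 1995\right)\right) + 22959 = \left(-8612 + 6451\right) + 22959 = -2161 + 22959 = 20798$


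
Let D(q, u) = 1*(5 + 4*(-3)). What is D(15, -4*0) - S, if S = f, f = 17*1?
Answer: -24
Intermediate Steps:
f = 17
S = 17
D(q, u) = -7 (D(q, u) = 1*(5 - 12) = 1*(-7) = -7)
D(15, -4*0) - S = -7 - 1*17 = -7 - 17 = -24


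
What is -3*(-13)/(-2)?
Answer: -39/2 ≈ -19.500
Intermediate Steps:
-3*(-13)/(-2) = 39*(-½) = -39/2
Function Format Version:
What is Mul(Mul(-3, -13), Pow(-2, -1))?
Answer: Rational(-39, 2) ≈ -19.500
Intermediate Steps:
Mul(Mul(-3, -13), Pow(-2, -1)) = Mul(39, Rational(-1, 2)) = Rational(-39, 2)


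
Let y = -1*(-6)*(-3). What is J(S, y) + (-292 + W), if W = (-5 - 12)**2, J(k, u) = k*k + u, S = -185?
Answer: 34204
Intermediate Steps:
y = -18 (y = 6*(-3) = -18)
J(k, u) = u + k**2 (J(k, u) = k**2 + u = u + k**2)
W = 289 (W = (-17)**2 = 289)
J(S, y) + (-292 + W) = (-18 + (-185)**2) + (-292 + 289) = (-18 + 34225) - 3 = 34207 - 3 = 34204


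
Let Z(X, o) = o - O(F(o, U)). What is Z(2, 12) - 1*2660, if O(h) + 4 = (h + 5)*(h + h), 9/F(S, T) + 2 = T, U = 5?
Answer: -2692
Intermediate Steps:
F(S, T) = 9/(-2 + T)
O(h) = -4 + 2*h*(5 + h) (O(h) = -4 + (h + 5)*(h + h) = -4 + (5 + h)*(2*h) = -4 + 2*h*(5 + h))
Z(X, o) = -44 + o (Z(X, o) = o - (-4 + 2*(9/(-2 + 5))**2 + 10*(9/(-2 + 5))) = o - (-4 + 2*(9/3)**2 + 10*(9/3)) = o - (-4 + 2*(9*(1/3))**2 + 10*(9*(1/3))) = o - (-4 + 2*3**2 + 10*3) = o - (-4 + 2*9 + 30) = o - (-4 + 18 + 30) = o - 1*44 = o - 44 = -44 + o)
Z(2, 12) - 1*2660 = (-44 + 12) - 1*2660 = -32 - 2660 = -2692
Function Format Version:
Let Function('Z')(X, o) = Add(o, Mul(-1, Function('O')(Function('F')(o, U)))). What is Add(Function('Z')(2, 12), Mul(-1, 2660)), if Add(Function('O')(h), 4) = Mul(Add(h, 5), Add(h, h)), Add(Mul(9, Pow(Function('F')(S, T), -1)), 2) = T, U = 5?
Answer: -2692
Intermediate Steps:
Function('F')(S, T) = Mul(9, Pow(Add(-2, T), -1))
Function('O')(h) = Add(-4, Mul(2, h, Add(5, h))) (Function('O')(h) = Add(-4, Mul(Add(h, 5), Add(h, h))) = Add(-4, Mul(Add(5, h), Mul(2, h))) = Add(-4, Mul(2, h, Add(5, h))))
Function('Z')(X, o) = Add(-44, o) (Function('Z')(X, o) = Add(o, Mul(-1, Add(-4, Mul(2, Pow(Mul(9, Pow(Add(-2, 5), -1)), 2)), Mul(10, Mul(9, Pow(Add(-2, 5), -1)))))) = Add(o, Mul(-1, Add(-4, Mul(2, Pow(Mul(9, Pow(3, -1)), 2)), Mul(10, Mul(9, Pow(3, -1)))))) = Add(o, Mul(-1, Add(-4, Mul(2, Pow(Mul(9, Rational(1, 3)), 2)), Mul(10, Mul(9, Rational(1, 3)))))) = Add(o, Mul(-1, Add(-4, Mul(2, Pow(3, 2)), Mul(10, 3)))) = Add(o, Mul(-1, Add(-4, Mul(2, 9), 30))) = Add(o, Mul(-1, Add(-4, 18, 30))) = Add(o, Mul(-1, 44)) = Add(o, -44) = Add(-44, o))
Add(Function('Z')(2, 12), Mul(-1, 2660)) = Add(Add(-44, 12), Mul(-1, 2660)) = Add(-32, -2660) = -2692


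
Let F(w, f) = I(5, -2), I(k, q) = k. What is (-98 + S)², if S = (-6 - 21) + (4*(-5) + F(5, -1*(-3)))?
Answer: 19600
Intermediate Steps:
F(w, f) = 5
S = -42 (S = (-6 - 21) + (4*(-5) + 5) = -27 + (-20 + 5) = -27 - 15 = -42)
(-98 + S)² = (-98 - 42)² = (-140)² = 19600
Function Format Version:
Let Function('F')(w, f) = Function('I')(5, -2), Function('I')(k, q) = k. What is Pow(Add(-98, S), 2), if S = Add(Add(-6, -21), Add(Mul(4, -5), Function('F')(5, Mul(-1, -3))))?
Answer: 19600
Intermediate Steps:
Function('F')(w, f) = 5
S = -42 (S = Add(Add(-6, -21), Add(Mul(4, -5), 5)) = Add(-27, Add(-20, 5)) = Add(-27, -15) = -42)
Pow(Add(-98, S), 2) = Pow(Add(-98, -42), 2) = Pow(-140, 2) = 19600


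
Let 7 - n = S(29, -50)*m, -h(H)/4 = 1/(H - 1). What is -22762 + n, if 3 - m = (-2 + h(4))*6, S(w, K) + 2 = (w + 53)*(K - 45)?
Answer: 156461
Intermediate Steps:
h(H) = -4/(-1 + H) (h(H) = -4/(H - 1) = -4/(-1 + H))
S(w, K) = -2 + (-45 + K)*(53 + w) (S(w, K) = -2 + (w + 53)*(K - 45) = -2 + (53 + w)*(-45 + K) = -2 + (-45 + K)*(53 + w))
m = 23 (m = 3 - (-2 - 4/(-1 + 4))*6 = 3 - (-2 - 4/3)*6 = 3 - (-10)*6/3 = 3 - 1*(-20) = 3 + 20 = 23)
n = 179223 (n = 7 - (-2387 - 45*29 + 53*(-50) - 50*29)*23 = 7 - (-2387 - 1305 - 2650 - 1450)*23 = 7 - (-7792)*23 = 7 - 1*(-179216) = 7 + 179216 = 179223)
-22762 + n = -22762 + 179223 = 156461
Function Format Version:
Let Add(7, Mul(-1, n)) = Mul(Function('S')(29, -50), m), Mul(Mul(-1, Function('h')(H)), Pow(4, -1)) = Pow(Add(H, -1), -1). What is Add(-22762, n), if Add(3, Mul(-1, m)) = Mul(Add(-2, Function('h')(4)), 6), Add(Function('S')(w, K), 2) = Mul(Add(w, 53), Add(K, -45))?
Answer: 156461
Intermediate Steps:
Function('h')(H) = Mul(-4, Pow(Add(-1, H), -1)) (Function('h')(H) = Mul(-4, Pow(Add(H, -1), -1)) = Mul(-4, Pow(Add(-1, H), -1)))
Function('S')(w, K) = Add(-2, Mul(Add(-45, K), Add(53, w))) (Function('S')(w, K) = Add(-2, Mul(Add(w, 53), Add(K, -45))) = Add(-2, Mul(Add(53, w), Add(-45, K))) = Add(-2, Mul(Add(-45, K), Add(53, w))))
m = 23 (m = Add(3, Mul(-1, Mul(Add(-2, Mul(-4, Pow(Add(-1, 4), -1))), 6))) = Add(3, Mul(-1, Mul(Add(-2, Mul(-4, Pow(3, -1))), 6))) = Add(3, Mul(-1, Mul(Add(-2, Mul(-4, Rational(1, 3))), 6))) = Add(3, Mul(-1, Mul(Add(-2, Rational(-4, 3)), 6))) = Add(3, Mul(-1, Mul(Rational(-10, 3), 6))) = Add(3, Mul(-1, -20)) = Add(3, 20) = 23)
n = 179223 (n = Add(7, Mul(-1, Mul(Add(-2387, Mul(-45, 29), Mul(53, -50), Mul(-50, 29)), 23))) = Add(7, Mul(-1, Mul(Add(-2387, -1305, -2650, -1450), 23))) = Add(7, Mul(-1, Mul(-7792, 23))) = Add(7, Mul(-1, -179216)) = Add(7, 179216) = 179223)
Add(-22762, n) = Add(-22762, 179223) = 156461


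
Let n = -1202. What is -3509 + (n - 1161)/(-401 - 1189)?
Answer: -5576947/1590 ≈ -3507.5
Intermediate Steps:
-3509 + (n - 1161)/(-401 - 1189) = -3509 + (-1202 - 1161)/(-401 - 1189) = -3509 - 2363/(-1590) = -3509 - 2363*(-1/1590) = -3509 + 2363/1590 = -5576947/1590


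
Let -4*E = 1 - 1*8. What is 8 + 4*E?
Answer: 15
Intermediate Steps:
E = 7/4 (E = -(1 - 1*8)/4 = -(1 - 8)/4 = -1/4*(-7) = 7/4 ≈ 1.7500)
8 + 4*E = 8 + 4*(7/4) = 8 + 7 = 15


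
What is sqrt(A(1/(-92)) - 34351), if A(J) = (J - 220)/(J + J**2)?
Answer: I*sqrt(680491)/7 ≈ 117.85*I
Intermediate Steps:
A(J) = (-220 + J)/(J + J**2)
sqrt(A(1/(-92)) - 34351) = sqrt((-220 + 1/(-92))/((1/(-92))*(1 + 1/(-92))) - 34351) = sqrt((-220 - 1/92)/((-1/92)*(1 - 1/92)) - 34351) = sqrt(-92*(-20241/92)/91/92 - 34351) = sqrt(-92*92/91*(-20241/92) - 34351) = sqrt(143244/7 - 34351) = sqrt(-97213/7) = I*sqrt(680491)/7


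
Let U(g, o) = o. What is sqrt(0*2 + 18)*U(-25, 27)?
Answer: 81*sqrt(2) ≈ 114.55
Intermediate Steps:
sqrt(0*2 + 18)*U(-25, 27) = sqrt(0*2 + 18)*27 = sqrt(0 + 18)*27 = sqrt(18)*27 = (3*sqrt(2))*27 = 81*sqrt(2)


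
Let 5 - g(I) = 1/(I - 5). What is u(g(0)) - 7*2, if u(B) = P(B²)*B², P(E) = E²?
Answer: 308697026/15625 ≈ 19757.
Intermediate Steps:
g(I) = 5 - 1/(-5 + I) (g(I) = 5 - 1/(I - 5) = 5 - 1/(-5 + I))
u(B) = B⁶ (u(B) = (B²)²*B² = B⁴*B² = B⁶)
u(g(0)) - 7*2 = ((-26 + 5*0)/(-5 + 0))⁶ - 7*2 = ((-26 + 0)/(-5))⁶ - 14 = (-⅕*(-26))⁶ - 14 = (26/5)⁶ - 14 = 308915776/15625 - 14 = 308697026/15625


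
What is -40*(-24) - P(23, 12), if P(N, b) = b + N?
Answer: 925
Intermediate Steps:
P(N, b) = N + b
-40*(-24) - P(23, 12) = -40*(-24) - (23 + 12) = 960 - 1*35 = 960 - 35 = 925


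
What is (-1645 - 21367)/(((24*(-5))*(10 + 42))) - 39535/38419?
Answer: 159349907/59933640 ≈ 2.6588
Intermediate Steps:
(-1645 - 21367)/(((24*(-5))*(10 + 42))) - 39535/38419 = -23012/((-120*52)) - 39535*1/38419 = -23012/(-6240) - 39535/38419 = -23012*(-1/6240) - 39535/38419 = 5753/1560 - 39535/38419 = 159349907/59933640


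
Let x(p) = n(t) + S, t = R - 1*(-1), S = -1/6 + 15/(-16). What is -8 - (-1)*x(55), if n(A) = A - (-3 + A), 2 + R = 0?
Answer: -293/48 ≈ -6.1042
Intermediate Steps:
R = -2 (R = -2 + 0 = -2)
S = -53/48 (S = -1*⅙ + 15*(-1/16) = -⅙ - 15/16 = -53/48 ≈ -1.1042)
t = -1 (t = -2 - 1*(-1) = -2 + 1 = -1)
n(A) = 3 (n(A) = A + (3 - A) = 3)
x(p) = 91/48 (x(p) = 3 - 53/48 = 91/48)
-8 - (-1)*x(55) = -8 - (-1)*91/48 = -8 - 1*(-91/48) = -8 + 91/48 = -293/48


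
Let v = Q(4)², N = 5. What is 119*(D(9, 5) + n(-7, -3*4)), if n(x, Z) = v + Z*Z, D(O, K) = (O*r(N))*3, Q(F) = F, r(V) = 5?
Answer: 35105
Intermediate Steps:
v = 16 (v = 4² = 16)
D(O, K) = 15*O (D(O, K) = (O*5)*3 = (5*O)*3 = 15*O)
n(x, Z) = 16 + Z² (n(x, Z) = 16 + Z*Z = 16 + Z²)
119*(D(9, 5) + n(-7, -3*4)) = 119*(15*9 + (16 + (-3*4)²)) = 119*(135 + (16 + (-12)²)) = 119*(135 + (16 + 144)) = 119*(135 + 160) = 119*295 = 35105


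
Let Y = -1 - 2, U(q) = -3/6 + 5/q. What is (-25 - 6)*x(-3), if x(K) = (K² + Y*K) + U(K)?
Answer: -2945/6 ≈ -490.83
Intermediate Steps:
U(q) = -½ + 5/q (U(q) = -3*⅙ + 5/q = -½ + 5/q)
Y = -3
x(K) = K² - 3*K + (10 - K)/(2*K) (x(K) = (K² - 3*K) + (10 - K)/(2*K) = K² - 3*K + (10 - K)/(2*K))
(-25 - 6)*x(-3) = (-25 - 6)*(-½ + (-3)² - 3*(-3) + 5/(-3)) = -31*(-½ + 9 + 9 + 5*(-⅓)) = -31*(-½ + 9 + 9 - 5/3) = -31*95/6 = -2945/6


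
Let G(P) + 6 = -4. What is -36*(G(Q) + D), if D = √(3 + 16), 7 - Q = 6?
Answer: 360 - 36*√19 ≈ 203.08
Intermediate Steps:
Q = 1 (Q = 7 - 1*6 = 7 - 6 = 1)
G(P) = -10 (G(P) = -6 - 4 = -10)
D = √19 ≈ 4.3589
-36*(G(Q) + D) = -36*(-10 + √19) = 360 - 36*√19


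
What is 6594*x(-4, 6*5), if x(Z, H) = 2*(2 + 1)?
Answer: 39564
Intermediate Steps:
x(Z, H) = 6 (x(Z, H) = 2*3 = 6)
6594*x(-4, 6*5) = 6594*6 = 39564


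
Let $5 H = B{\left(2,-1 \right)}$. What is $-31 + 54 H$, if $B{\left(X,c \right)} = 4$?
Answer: $\frac{61}{5} \approx 12.2$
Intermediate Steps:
$H = \frac{4}{5}$ ($H = \frac{1}{5} \cdot 4 = \frac{4}{5} \approx 0.8$)
$-31 + 54 H = -31 + 54 \cdot \frac{4}{5} = -31 + \frac{216}{5} = \frac{61}{5}$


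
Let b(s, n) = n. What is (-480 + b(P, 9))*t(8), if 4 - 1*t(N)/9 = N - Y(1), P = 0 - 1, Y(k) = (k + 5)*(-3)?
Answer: 93258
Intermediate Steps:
Y(k) = -15 - 3*k (Y(k) = (5 + k)*(-3) = -15 - 3*k)
P = -1
t(N) = -126 - 9*N (t(N) = 36 - 9*(N - (-15 - 3*1)) = 36 - 9*(N - (-15 - 3)) = 36 - 9*(N - 1*(-18)) = 36 - 9*(N + 18) = 36 - 9*(18 + N) = 36 + (-162 - 9*N) = -126 - 9*N)
(-480 + b(P, 9))*t(8) = (-480 + 9)*(-126 - 9*8) = -471*(-126 - 72) = -471*(-198) = 93258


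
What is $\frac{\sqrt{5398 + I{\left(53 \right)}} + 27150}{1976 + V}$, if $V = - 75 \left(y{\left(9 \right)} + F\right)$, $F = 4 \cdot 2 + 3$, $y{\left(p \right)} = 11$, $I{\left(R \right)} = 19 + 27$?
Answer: $\frac{13575}{163} + \frac{\sqrt{1361}}{163} \approx 83.509$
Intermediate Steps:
$I{\left(R \right)} = 46$
$F = 11$ ($F = 8 + 3 = 11$)
$V = -1650$ ($V = - 75 \left(11 + 11\right) = \left(-75\right) 22 = -1650$)
$\frac{\sqrt{5398 + I{\left(53 \right)}} + 27150}{1976 + V} = \frac{\sqrt{5398 + 46} + 27150}{1976 - 1650} = \frac{\sqrt{5444} + 27150}{326} = \left(2 \sqrt{1361} + 27150\right) \frac{1}{326} = \left(27150 + 2 \sqrt{1361}\right) \frac{1}{326} = \frac{13575}{163} + \frac{\sqrt{1361}}{163}$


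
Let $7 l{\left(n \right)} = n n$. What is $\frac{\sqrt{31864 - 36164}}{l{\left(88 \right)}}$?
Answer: $\frac{35 i \sqrt{43}}{3872} \approx 0.059274 i$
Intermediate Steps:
$l{\left(n \right)} = \frac{n^{2}}{7}$ ($l{\left(n \right)} = \frac{n n}{7} = \frac{n^{2}}{7}$)
$\frac{\sqrt{31864 - 36164}}{l{\left(88 \right)}} = \frac{\sqrt{31864 - 36164}}{\frac{1}{7} \cdot 88^{2}} = \frac{\sqrt{31864 - 36164}}{\frac{1}{7} \cdot 7744} = \frac{\sqrt{-4300}}{\frac{7744}{7}} = 10 i \sqrt{43} \cdot \frac{7}{7744} = \frac{35 i \sqrt{43}}{3872}$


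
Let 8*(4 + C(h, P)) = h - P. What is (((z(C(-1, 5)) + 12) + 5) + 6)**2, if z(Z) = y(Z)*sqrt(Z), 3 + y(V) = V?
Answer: 15597/64 - 713*I*sqrt(19)/4 ≈ 243.7 - 776.97*I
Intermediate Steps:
C(h, P) = -4 - P/8 + h/8 (C(h, P) = -4 + (h - P)/8 = -4 + (-P/8 + h/8) = -4 - P/8 + h/8)
y(V) = -3 + V
z(Z) = sqrt(Z)*(-3 + Z) (z(Z) = (-3 + Z)*sqrt(Z) = sqrt(Z)*(-3 + Z))
(((z(C(-1, 5)) + 12) + 5) + 6)**2 = (((sqrt(-4 - 1/8*5 + (1/8)*(-1))*(-3 + (-4 - 1/8*5 + (1/8)*(-1))) + 12) + 5) + 6)**2 = (((sqrt(-4 - 5/8 - 1/8)*(-3 + (-4 - 5/8 - 1/8)) + 12) + 5) + 6)**2 = (((sqrt(-19/4)*(-3 - 19/4) + 12) + 5) + 6)**2 = ((((I*sqrt(19)/2)*(-31/4) + 12) + 5) + 6)**2 = (((-31*I*sqrt(19)/8 + 12) + 5) + 6)**2 = (((12 - 31*I*sqrt(19)/8) + 5) + 6)**2 = ((17 - 31*I*sqrt(19)/8) + 6)**2 = (23 - 31*I*sqrt(19)/8)**2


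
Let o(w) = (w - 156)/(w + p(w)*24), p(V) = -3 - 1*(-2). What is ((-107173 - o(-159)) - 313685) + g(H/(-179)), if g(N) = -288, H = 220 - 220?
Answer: -25690011/61 ≈ -4.2115e+5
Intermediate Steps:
p(V) = -1 (p(V) = -3 + 2 = -1)
H = 0
o(w) = (-156 + w)/(-24 + w) (o(w) = (w - 156)/(w - 1*24) = (-156 + w)/(w - 24) = (-156 + w)/(-24 + w))
((-107173 - o(-159)) - 313685) + g(H/(-179)) = ((-107173 - (-156 - 159)/(-24 - 159)) - 313685) - 288 = ((-107173 - (-315)/(-183)) - 313685) - 288 = ((-107173 - (-1)*(-315)/183) - 313685) - 288 = ((-107173 - 1*105/61) - 313685) - 288 = ((-107173 - 105/61) - 313685) - 288 = (-6537658/61 - 313685) - 288 = -25672443/61 - 288 = -25690011/61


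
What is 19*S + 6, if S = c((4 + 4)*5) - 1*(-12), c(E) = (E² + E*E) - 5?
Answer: 60939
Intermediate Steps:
c(E) = -5 + 2*E² (c(E) = (E² + E²) - 5 = 2*E² - 5 = -5 + 2*E²)
S = 3207 (S = (-5 + 2*((4 + 4)*5)²) - 1*(-12) = (-5 + 2*(8*5)²) + 12 = (-5 + 2*40²) + 12 = (-5 + 2*1600) + 12 = (-5 + 3200) + 12 = 3195 + 12 = 3207)
19*S + 6 = 19*3207 + 6 = 60933 + 6 = 60939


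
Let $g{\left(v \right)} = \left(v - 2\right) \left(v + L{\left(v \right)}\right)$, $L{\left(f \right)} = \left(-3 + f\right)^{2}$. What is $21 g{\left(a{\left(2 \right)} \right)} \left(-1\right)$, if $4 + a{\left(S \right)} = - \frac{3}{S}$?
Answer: $\frac{84105}{8} \approx 10513.0$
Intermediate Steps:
$a{\left(S \right)} = -4 - \frac{3}{S}$
$g{\left(v \right)} = \left(-2 + v\right) \left(v + \left(-3 + v\right)^{2}\right)$ ($g{\left(v \right)} = \left(v - 2\right) \left(v + \left(-3 + v\right)^{2}\right) = \left(-2 + v\right) \left(v + \left(-3 + v\right)^{2}\right)$)
$21 g{\left(a{\left(2 \right)} \right)} \left(-1\right) = 21 \left(-18 + \left(-4 - \frac{3}{2}\right)^{3} - 7 \left(-4 - \frac{3}{2}\right)^{2} + 19 \left(-4 - \frac{3}{2}\right)\right) \left(-1\right) = 21 \left(-18 + \left(- \frac{11}{2}\right)^{3} - 7 \left(- \frac{11}{2}\right)^{2} + 19 \left(- \frac{11}{2}\right)\right) \left(-1\right) = 21 \left(-18 - \frac{1331}{8} - \frac{847}{4} - \frac{209}{2}\right) \left(-1\right) = 21 \left(- \frac{4005}{8}\right) \left(-1\right) = \left(- \frac{84105}{8}\right) \left(-1\right) = \frac{84105}{8}$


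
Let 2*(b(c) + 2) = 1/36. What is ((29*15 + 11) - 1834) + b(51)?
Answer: -100079/72 ≈ -1390.0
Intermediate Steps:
b(c) = -143/72 (b(c) = -2 + (½)/36 = -2 + (½)*(1/36) = -2 + 1/72 = -143/72)
((29*15 + 11) - 1834) + b(51) = ((29*15 + 11) - 1834) - 143/72 = ((435 + 11) - 1834) - 143/72 = (446 - 1834) - 143/72 = -1388 - 143/72 = -100079/72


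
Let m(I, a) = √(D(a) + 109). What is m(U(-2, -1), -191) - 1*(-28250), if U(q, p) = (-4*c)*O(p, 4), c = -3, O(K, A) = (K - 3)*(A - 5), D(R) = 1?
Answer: 28250 + √110 ≈ 28261.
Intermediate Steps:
O(K, A) = (-5 + A)*(-3 + K) (O(K, A) = (-3 + K)*(-5 + A) = (-5 + A)*(-3 + K))
U(q, p) = 36 - 12*p (U(q, p) = (-4*(-3))*(15 - 5*p - 3*4 + 4*p) = 12*(15 - 5*p - 12 + 4*p) = 12*(3 - p) = 36 - 12*p)
m(I, a) = √110 (m(I, a) = √(1 + 109) = √110)
m(U(-2, -1), -191) - 1*(-28250) = √110 - 1*(-28250) = √110 + 28250 = 28250 + √110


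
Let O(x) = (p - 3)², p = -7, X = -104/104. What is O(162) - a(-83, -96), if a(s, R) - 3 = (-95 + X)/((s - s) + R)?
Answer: 96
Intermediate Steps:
X = -1 (X = -104*1/104 = -1)
O(x) = 100 (O(x) = (-7 - 3)² = (-10)² = 100)
a(s, R) = 3 - 96/R (a(s, R) = 3 + (-95 - 1)/((s - s) + R) = 3 - 96/(0 + R) = 3 - 96/R)
O(162) - a(-83, -96) = 100 - (3 - 96/(-96)) = 100 - (3 - 96*(-1/96)) = 100 - (3 + 1) = 100 - 1*4 = 100 - 4 = 96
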